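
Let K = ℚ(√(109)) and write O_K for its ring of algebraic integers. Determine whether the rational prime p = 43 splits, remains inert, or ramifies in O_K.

split — (43) = 𝔭₁𝔭₂ with 𝔭₁ ≠ 𝔭₂

Since 109 ≡ 1 mod 4, the ring of integers is ℤ[(1+√109)/2] with discriminant 109.
Since gcd(43, 109) = 1 the prime 43 does not ramify.
(109/43) = 23^21 mod 43 = 1, giving Legendre symbol 1.
Legendre symbol 1 ⇒ 43 is split.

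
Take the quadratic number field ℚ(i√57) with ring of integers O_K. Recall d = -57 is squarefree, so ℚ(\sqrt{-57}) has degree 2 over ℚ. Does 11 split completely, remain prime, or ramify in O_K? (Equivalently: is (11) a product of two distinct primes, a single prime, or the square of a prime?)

split — (11) = 𝔭₁𝔭₂ with 𝔭₁ ≠ 𝔭₂

-57 mod 4 = 3, hence disc K = 4·(-57) = -228 and O_K = ℤ[√-57].
Since gcd(11, -228) = 1 the prime 11 does not ramify.
Legendre symbol by Euler's criterion: (-57/11) ≡ (-57)^5 ≡ 1 (mod 11), i.e. (-57/11) = 1.
Legendre symbol 1 ⇒ 11 is split.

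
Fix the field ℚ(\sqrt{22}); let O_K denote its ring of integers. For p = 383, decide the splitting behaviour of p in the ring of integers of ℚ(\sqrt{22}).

22 mod 4 = 2, hence disc K = 4·22 = 88 and O_K = ℤ[√22].
disc(K) = 88 is not divisible by 383; 383 is unramified.
Legendre symbol by Euler's criterion: (22/383) ≡ 22^191 ≡ 382 (mod 383), i.e. (22/383) = -1.
d is a non-residue mod p, hence 383 remains inert in O_K.

383 remains inert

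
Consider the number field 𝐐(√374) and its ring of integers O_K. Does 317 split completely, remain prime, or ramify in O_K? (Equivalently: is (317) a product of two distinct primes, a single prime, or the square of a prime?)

d = 374 ≡ 2 (mod 4), so O_K = ℤ[√374] and disc(K) = 4d = 1496.
Since gcd(317, 1496) = 1 the prime 317 does not ramify.
Euler's criterion: 374^158 mod 317 = 1. Thus (374|317) = 1.
(374/317) = 1, so 317 splits.

splits completely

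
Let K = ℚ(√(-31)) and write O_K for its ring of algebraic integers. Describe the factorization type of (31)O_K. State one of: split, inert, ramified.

Since -31 ≡ 1 mod 4, the ring of integers is ℤ[(1+√-31)/2] with discriminant -31.
Ramification test: 31 | -31. The prime 31 ramifies in K.

ramified — (31) = 𝔭²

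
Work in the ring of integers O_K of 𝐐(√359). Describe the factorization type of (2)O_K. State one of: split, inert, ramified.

d = 359 ≡ 3 (mod 4), so O_K = ℤ[√359] and disc(K) = 4d = 1436.
2 divides disc(K) = 1436, so 2 ramifies.

ramified — (2) = 𝔭²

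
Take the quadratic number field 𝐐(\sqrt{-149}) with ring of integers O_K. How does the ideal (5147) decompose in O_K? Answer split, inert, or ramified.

Since -149 ≢ 1 mod 4, the ring of integers is ℤ[√-149] with discriminant 4·(-149) = -596.
5147 ∤ -596, so 5147 is unramified.
(-149/5147) = 4998^2573 mod 5147 = 5146, giving Legendre symbol -1.
d is a non-residue mod p, hence 5147 remains inert in O_K.

p is inert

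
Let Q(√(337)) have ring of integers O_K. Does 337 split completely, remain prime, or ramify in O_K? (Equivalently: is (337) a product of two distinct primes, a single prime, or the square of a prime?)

d = 337 ≡ 1 (mod 4), so O_K = ℤ[(1+√337)/2] and disc(K) = d = 337.
337 divides disc(K) = 337, so 337 ramifies.

337 is ramified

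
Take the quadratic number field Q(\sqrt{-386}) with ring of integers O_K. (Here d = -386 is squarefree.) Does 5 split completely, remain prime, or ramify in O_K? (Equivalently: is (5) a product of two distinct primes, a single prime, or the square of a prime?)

d = -386 ≡ 2 (mod 4), so O_K = ℤ[√-386] and disc(K) = 4d = -1544.
disc(K) = -1544 is not divisible by 5; 5 is unramified.
Euler's criterion: (-386)^2 mod 5 = 1. Thus (-386|5) = 1.
(-386/5) = 1, so 5 splits.

split — (5) = 𝔭₁𝔭₂ with 𝔭₁ ≠ 𝔭₂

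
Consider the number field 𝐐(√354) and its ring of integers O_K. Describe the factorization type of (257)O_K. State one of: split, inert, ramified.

Since 354 ≢ 1 mod 4, the ring of integers is ℤ[√354] with discriminant 4·354 = 1416.
257 ∤ 1416, so 257 is unramified.
(354/257) = 97^128 mod 257 = 256, giving Legendre symbol -1.
Legendre symbol -1 ⇒ 257 is inert.

remains prime (inert)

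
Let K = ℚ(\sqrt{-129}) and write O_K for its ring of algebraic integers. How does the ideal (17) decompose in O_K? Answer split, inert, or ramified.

17 remains inert

-129 mod 4 = 3, hence disc K = 4·(-129) = -516 and O_K = ℤ[√-129].
17 ∤ -516, so 17 is unramified.
Euler's criterion: (-129)^8 mod 17 = 16. Thus (-129|17) = -1.
Legendre symbol -1 ⇒ 17 is inert.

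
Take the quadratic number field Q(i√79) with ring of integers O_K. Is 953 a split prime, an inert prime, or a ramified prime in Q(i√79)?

split — (953) = 𝔭₁𝔭₂ with 𝔭₁ ≠ 𝔭₂

d = -79 ≡ 1 (mod 4), so O_K = ℤ[(1+√-79)/2] and disc(K) = d = -79.
disc(K) = -79 is not divisible by 953; 953 is unramified.
Euler's criterion: (-79)^476 mod 953 = 1. Thus (-79|953) = 1.
d is a quadratic residue mod p, hence 953 splits in O_K.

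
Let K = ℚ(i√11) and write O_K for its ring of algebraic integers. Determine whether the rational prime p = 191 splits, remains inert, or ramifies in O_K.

Since -11 ≡ 1 mod 4, the ring of integers is ℤ[(1+√-11)/2] with discriminant -11.
Since gcd(191, -11) = 1 the prime 191 does not ramify.
(-11/191) = 180^95 mod 191 = 1, giving Legendre symbol 1.
(-11/191) = 1, so 191 splits.

split — (191) = 𝔭₁𝔭₂ with 𝔭₁ ≠ 𝔭₂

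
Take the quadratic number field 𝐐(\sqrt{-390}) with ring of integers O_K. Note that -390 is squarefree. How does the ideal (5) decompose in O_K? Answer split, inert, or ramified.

ramified

Since -390 ≢ 1 mod 4, the ring of integers is ℤ[√-390] with discriminant 4·(-390) = -1560.
5 divides disc(K) = -1560, so 5 ramifies.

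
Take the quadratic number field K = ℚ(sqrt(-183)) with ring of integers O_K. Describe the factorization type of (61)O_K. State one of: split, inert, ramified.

d = -183 ≡ 1 (mod 4), so O_K = ℤ[(1+√-183)/2] and disc(K) = d = -183.
61 divides disc(K) = -183, so 61 ramifies.

ramified — (61) = 𝔭²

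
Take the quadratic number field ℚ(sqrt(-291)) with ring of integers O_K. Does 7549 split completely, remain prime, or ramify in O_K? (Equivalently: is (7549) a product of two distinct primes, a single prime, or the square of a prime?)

-291 mod 4 = 1, hence disc K = -291 and O_K = ℤ[(1+√-291)/2].
disc(K) = -291 is not divisible by 7549; 7549 is unramified.
Compute (-291/7549) via Euler: 7258^((7549-1)/2) mod 7549 = 7548, so (-291/7549) = -1.
Legendre symbol -1 ⇒ 7549 is inert.

7549 remains inert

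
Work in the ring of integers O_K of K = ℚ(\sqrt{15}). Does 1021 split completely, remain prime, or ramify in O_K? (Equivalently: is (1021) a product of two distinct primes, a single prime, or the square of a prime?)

1021 splits in O_K

15 mod 4 = 3, hence disc K = 4·15 = 60 and O_K = ℤ[√15].
1021 ∤ 60, so 1021 is unramified.
Euler's criterion: 15^510 mod 1021 = 1. Thus (15|1021) = 1.
(15/1021) = 1, so 1021 splits.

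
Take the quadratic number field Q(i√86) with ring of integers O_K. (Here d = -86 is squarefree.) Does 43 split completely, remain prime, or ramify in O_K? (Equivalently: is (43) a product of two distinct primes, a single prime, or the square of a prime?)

Since -86 ≢ 1 mod 4, the ring of integers is ℤ[√-86] with discriminant 4·(-86) = -344.
Ramification test: 43 | -344. The prime 43 ramifies in K.

43 is ramified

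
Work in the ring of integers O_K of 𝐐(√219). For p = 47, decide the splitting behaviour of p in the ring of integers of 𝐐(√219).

remains prime (inert)

219 mod 4 = 3, hence disc K = 4·219 = 876 and O_K = ℤ[√219].
Since gcd(47, 876) = 1 the prime 47 does not ramify.
Euler's criterion: 219^23 mod 47 = 46. Thus (219|47) = -1.
Legendre symbol -1 ⇒ 47 is inert.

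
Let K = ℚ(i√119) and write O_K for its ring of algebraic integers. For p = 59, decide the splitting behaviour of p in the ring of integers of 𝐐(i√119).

Since -119 ≡ 1 mod 4, the ring of integers is ℤ[(1+√-119)/2] with discriminant -119.
disc(K) = -119 is not divisible by 59; 59 is unramified.
Euler's criterion: (-119)^29 mod 59 = 58. Thus (-119|59) = -1.
d is a non-residue mod p, hence 59 remains inert in O_K.

inert — (59) stays prime in O_K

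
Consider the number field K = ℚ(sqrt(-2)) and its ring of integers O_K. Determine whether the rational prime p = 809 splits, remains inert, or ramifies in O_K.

split

d = -2 ≡ 2 (mod 4), so O_K = ℤ[√-2] and disc(K) = 4d = -8.
809 ∤ -8, so 809 is unramified.
Compute (-2/809) via Euler: 807^((809-1)/2) mod 809 = 1, so (-2/809) = 1.
(-2/809) = 1, so 809 splits.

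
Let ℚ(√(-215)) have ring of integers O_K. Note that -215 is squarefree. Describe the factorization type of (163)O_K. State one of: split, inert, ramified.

Since -215 ≡ 1 mod 4, the ring of integers is ℤ[(1+√-215)/2] with discriminant -215.
163 ∤ -215, so 163 is unramified.
Euler's criterion: (-215)^81 mod 163 = 1. Thus (-215|163) = 1.
d is a quadratic residue mod p, hence 163 splits in O_K.

split — (163) = 𝔭₁𝔭₂ with 𝔭₁ ≠ 𝔭₂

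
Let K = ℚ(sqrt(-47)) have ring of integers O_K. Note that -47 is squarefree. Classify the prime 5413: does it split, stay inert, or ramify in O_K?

Since -47 ≡ 1 mod 4, the ring of integers is ℤ[(1+√-47)/2] with discriminant -47.
Since gcd(5413, -47) = 1 the prime 5413 does not ramify.
Compute (-47/5413) via Euler: 5366^((5413-1)/2) mod 5413 = 1, so (-47/5413) = 1.
Legendre symbol 1 ⇒ 5413 is split.

splits completely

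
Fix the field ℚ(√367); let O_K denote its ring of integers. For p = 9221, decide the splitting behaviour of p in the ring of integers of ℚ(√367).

Since 367 ≢ 1 mod 4, the ring of integers is ℤ[√367] with discriminant 4·367 = 1468.
9221 ∤ 1468, so 9221 is unramified.
Legendre symbol by Euler's criterion: (367/9221) ≡ 367^4610 ≡ 1 (mod 9221), i.e. (367/9221) = 1.
Legendre symbol 1 ⇒ 9221 is split.

p splits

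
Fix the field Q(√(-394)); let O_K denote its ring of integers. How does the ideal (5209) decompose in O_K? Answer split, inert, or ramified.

Since -394 ≢ 1 mod 4, the ring of integers is ℤ[√-394] with discriminant 4·(-394) = -1576.
Since gcd(5209, -1576) = 1 the prime 5209 does not ramify.
Euler's criterion: (-394)^2604 mod 5209 = 5208. Thus (-394|5209) = -1.
(-394/5209) = -1, so 5209 is inert.

p is inert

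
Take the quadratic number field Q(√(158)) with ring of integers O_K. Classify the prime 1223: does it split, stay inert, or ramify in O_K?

158 mod 4 = 2, hence disc K = 4·158 = 632 and O_K = ℤ[√158].
1223 ∤ 632, so 1223 is unramified.
Euler's criterion: 158^611 mod 1223 = 1222. Thus (158|1223) = -1.
Legendre symbol -1 ⇒ 1223 is inert.

p is inert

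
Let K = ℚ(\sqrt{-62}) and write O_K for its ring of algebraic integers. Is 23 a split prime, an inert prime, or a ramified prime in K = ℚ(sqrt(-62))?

Since -62 ≢ 1 mod 4, the ring of integers is ℤ[√-62] with discriminant 4·(-62) = -248.
23 ∤ -248, so 23 is unramified.
(-62/23) = 7^11 mod 23 = 22, giving Legendre symbol -1.
Legendre symbol -1 ⇒ 23 is inert.

inert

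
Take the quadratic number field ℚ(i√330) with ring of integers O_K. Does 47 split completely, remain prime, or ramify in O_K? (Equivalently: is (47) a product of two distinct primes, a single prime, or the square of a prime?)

p is inert

-330 mod 4 = 2, hence disc K = 4·(-330) = -1320 and O_K = ℤ[√-330].
disc(K) = -1320 is not divisible by 47; 47 is unramified.
Legendre symbol by Euler's criterion: (-330/47) ≡ (-330)^23 ≡ 46 (mod 47), i.e. (-330/47) = -1.
d is a non-residue mod p, hence 47 remains inert in O_K.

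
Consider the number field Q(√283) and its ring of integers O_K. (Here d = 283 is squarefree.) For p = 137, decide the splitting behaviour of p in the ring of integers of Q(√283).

d = 283 ≡ 3 (mod 4), so O_K = ℤ[√283] and disc(K) = 4d = 1132.
Since gcd(137, 1132) = 1 the prime 137 does not ramify.
Euler's criterion: 283^68 mod 137 = 1. Thus (283|137) = 1.
d is a quadratic residue mod p, hence 137 splits in O_K.

split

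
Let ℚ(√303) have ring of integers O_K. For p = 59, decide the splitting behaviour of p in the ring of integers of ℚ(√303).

inert — (59) stays prime in O_K

d = 303 ≡ 3 (mod 4), so O_K = ℤ[√303] and disc(K) = 4d = 1212.
Since gcd(59, 1212) = 1 the prime 59 does not ramify.
Legendre symbol by Euler's criterion: (303/59) ≡ 303^29 ≡ 58 (mod 59), i.e. (303/59) = -1.
(303/59) = -1, so 59 is inert.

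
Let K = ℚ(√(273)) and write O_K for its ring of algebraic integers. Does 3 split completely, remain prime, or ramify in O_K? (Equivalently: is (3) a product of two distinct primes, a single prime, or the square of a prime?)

d = 273 ≡ 1 (mod 4), so O_K = ℤ[(1+√273)/2] and disc(K) = d = 273.
disc(K) = 273 = 3·91, so p = 3 is ramified.

p ramifies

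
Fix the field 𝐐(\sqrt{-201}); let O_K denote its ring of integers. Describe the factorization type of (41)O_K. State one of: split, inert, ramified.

-201 mod 4 = 3, hence disc K = 4·(-201) = -804 and O_K = ℤ[√-201].
Since gcd(41, -804) = 1 the prime 41 does not ramify.
Compute (-201/41) via Euler: 4^((41-1)/2) mod 41 = 1, so (-201/41) = 1.
Legendre symbol 1 ⇒ 41 is split.

41 splits in O_K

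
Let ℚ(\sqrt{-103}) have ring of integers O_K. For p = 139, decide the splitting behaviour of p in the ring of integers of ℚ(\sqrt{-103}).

-103 mod 4 = 1, hence disc K = -103 and O_K = ℤ[(1+√-103)/2].
Since gcd(139, -103) = 1 the prime 139 does not ramify.
Legendre symbol by Euler's criterion: (-103/139) ≡ (-103)^69 ≡ 1 (mod 139), i.e. (-103/139) = 1.
(-103/139) = 1, so 139 splits.

split — (139) = 𝔭₁𝔭₂ with 𝔭₁ ≠ 𝔭₂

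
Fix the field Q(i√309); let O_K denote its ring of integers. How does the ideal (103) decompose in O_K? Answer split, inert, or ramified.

103 is ramified

-309 mod 4 = 3, hence disc K = 4·(-309) = -1236 and O_K = ℤ[√-309].
Ramification test: 103 | -1236. The prime 103 ramifies in K.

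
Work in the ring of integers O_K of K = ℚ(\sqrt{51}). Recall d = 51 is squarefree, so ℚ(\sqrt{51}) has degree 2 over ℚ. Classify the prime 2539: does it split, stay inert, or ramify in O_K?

split — (2539) = 𝔭₁𝔭₂ with 𝔭₁ ≠ 𝔭₂

d = 51 ≡ 3 (mod 4), so O_K = ℤ[√51] and disc(K) = 4d = 204.
disc(K) = 204 is not divisible by 2539; 2539 is unramified.
Legendre symbol by Euler's criterion: (51/2539) ≡ 51^1269 ≡ 1 (mod 2539), i.e. (51/2539) = 1.
d is a quadratic residue mod p, hence 2539 splits in O_K.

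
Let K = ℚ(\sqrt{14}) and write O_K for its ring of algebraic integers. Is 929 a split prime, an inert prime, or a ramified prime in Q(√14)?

remains prime (inert)

Since 14 ≢ 1 mod 4, the ring of integers is ℤ[√14] with discriminant 4·14 = 56.
disc(K) = 56 is not divisible by 929; 929 is unramified.
Compute (14/929) via Euler: 14^((929-1)/2) mod 929 = 928, so (14/929) = -1.
Legendre symbol -1 ⇒ 929 is inert.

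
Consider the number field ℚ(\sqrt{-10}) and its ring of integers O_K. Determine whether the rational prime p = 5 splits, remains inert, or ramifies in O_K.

Since -10 ≢ 1 mod 4, the ring of integers is ℤ[√-10] with discriminant 4·(-10) = -40.
disc(K) = -40 = 5·(-8), so p = 5 is ramified.

ramified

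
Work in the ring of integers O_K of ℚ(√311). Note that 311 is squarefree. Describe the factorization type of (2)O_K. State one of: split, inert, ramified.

d = 311 ≡ 3 (mod 4), so O_K = ℤ[√311] and disc(K) = 4d = 1244.
disc(K) = 1244 = 2·622, so p = 2 is ramified.

p ramifies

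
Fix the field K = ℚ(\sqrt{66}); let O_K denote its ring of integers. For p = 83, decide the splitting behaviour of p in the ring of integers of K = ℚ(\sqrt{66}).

p is inert

66 mod 4 = 2, hence disc K = 4·66 = 264 and O_K = ℤ[√66].
83 ∤ 264, so 83 is unramified.
(66/83) = 66^41 mod 83 = 82, giving Legendre symbol -1.
Legendre symbol -1 ⇒ 83 is inert.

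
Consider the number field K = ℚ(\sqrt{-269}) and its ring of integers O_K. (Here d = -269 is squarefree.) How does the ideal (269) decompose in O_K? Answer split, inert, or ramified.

p ramifies

d = -269 ≡ 3 (mod 4), so O_K = ℤ[√-269] and disc(K) = 4d = -1076.
disc(K) = -1076 = 269·(-4), so p = 269 is ramified.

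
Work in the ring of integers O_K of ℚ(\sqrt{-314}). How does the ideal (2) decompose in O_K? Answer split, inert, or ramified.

p ramifies

d = -314 ≡ 2 (mod 4), so O_K = ℤ[√-314] and disc(K) = 4d = -1256.
disc(K) = -1256 = 2·(-628), so p = 2 is ramified.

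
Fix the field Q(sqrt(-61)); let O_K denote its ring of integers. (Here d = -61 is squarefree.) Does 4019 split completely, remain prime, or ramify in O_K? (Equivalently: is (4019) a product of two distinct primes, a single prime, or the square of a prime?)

split

Since -61 ≢ 1 mod 4, the ring of integers is ℤ[√-61] with discriminant 4·(-61) = -244.
4019 ∤ -244, so 4019 is unramified.
Compute (-61/4019) via Euler: 3958^((4019-1)/2) mod 4019 = 1, so (-61/4019) = 1.
Legendre symbol 1 ⇒ 4019 is split.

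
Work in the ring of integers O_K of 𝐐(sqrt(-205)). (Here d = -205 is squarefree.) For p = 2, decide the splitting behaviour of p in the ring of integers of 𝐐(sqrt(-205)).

Since -205 ≢ 1 mod 4, the ring of integers is ℤ[√-205] with discriminant 4·(-205) = -820.
2 divides disc(K) = -820, so 2 ramifies.

ramified — (2) = 𝔭²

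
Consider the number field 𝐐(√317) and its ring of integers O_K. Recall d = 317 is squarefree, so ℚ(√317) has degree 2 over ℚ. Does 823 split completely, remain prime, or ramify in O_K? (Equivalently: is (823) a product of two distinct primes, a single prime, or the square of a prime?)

Since 317 ≡ 1 mod 4, the ring of integers is ℤ[(1+√317)/2] with discriminant 317.
823 ∤ 317, so 823 is unramified.
Legendre symbol by Euler's criterion: (317/823) ≡ 317^411 ≡ 822 (mod 823), i.e. (317/823) = -1.
d is a non-residue mod p, hence 823 remains inert in O_K.

823 remains inert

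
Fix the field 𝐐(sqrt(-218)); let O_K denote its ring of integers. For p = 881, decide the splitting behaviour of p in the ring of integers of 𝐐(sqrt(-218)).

Since -218 ≢ 1 mod 4, the ring of integers is ℤ[√-218] with discriminant 4·(-218) = -872.
disc(K) = -872 is not divisible by 881; 881 is unramified.
(-218/881) = 663^440 mod 881 = 1, giving Legendre symbol 1.
Legendre symbol 1 ⇒ 881 is split.

split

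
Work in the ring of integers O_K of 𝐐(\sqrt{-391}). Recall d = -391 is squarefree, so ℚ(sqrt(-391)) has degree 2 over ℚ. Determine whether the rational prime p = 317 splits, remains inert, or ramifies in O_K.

inert — (317) stays prime in O_K

-391 mod 4 = 1, hence disc K = -391 and O_K = ℤ[(1+√-391)/2].
317 ∤ -391, so 317 is unramified.
(-391/317) = 243^158 mod 317 = 316, giving Legendre symbol -1.
d is a non-residue mod p, hence 317 remains inert in O_K.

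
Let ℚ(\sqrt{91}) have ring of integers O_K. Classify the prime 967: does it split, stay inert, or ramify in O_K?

967 splits in O_K

91 mod 4 = 3, hence disc K = 4·91 = 364 and O_K = ℤ[√91].
Since gcd(967, 364) = 1 the prime 967 does not ramify.
(91/967) = 91^483 mod 967 = 1, giving Legendre symbol 1.
d is a quadratic residue mod p, hence 967 splits in O_K.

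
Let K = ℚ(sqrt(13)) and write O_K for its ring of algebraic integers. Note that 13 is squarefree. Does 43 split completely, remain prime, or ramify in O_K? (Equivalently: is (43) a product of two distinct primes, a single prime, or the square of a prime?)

d = 13 ≡ 1 (mod 4), so O_K = ℤ[(1+√13)/2] and disc(K) = d = 13.
43 ∤ 13, so 43 is unramified.
Euler's criterion: 13^21 mod 43 = 1. Thus (13|43) = 1.
d is a quadratic residue mod p, hence 43 splits in O_K.

43 splits in O_K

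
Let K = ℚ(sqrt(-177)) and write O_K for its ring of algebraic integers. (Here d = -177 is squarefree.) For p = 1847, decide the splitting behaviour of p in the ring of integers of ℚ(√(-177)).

d = -177 ≡ 3 (mod 4), so O_K = ℤ[√-177] and disc(K) = 4d = -708.
Since gcd(1847, -708) = 1 the prime 1847 does not ramify.
Legendre symbol by Euler's criterion: (-177/1847) ≡ (-177)^923 ≡ 1846 (mod 1847), i.e. (-177/1847) = -1.
d is a non-residue mod p, hence 1847 remains inert in O_K.

inert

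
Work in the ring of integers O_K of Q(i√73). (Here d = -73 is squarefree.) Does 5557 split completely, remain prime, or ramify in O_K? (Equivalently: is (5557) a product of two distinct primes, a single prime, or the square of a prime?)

5557 splits in O_K

d = -73 ≡ 3 (mod 4), so O_K = ℤ[√-73] and disc(K) = 4d = -292.
Since gcd(5557, -292) = 1 the prime 5557 does not ramify.
Legendre symbol by Euler's criterion: (-73/5557) ≡ (-73)^2778 ≡ 1 (mod 5557), i.e. (-73/5557) = 1.
Legendre symbol 1 ⇒ 5557 is split.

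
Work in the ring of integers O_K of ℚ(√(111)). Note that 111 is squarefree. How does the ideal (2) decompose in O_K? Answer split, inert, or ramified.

ramified

d = 111 ≡ 3 (mod 4), so O_K = ℤ[√111] and disc(K) = 4d = 444.
disc(K) = 444 = 2·222, so p = 2 is ramified.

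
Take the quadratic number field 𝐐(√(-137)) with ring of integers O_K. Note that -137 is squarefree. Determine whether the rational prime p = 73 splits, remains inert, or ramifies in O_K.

splits completely

Since -137 ≢ 1 mod 4, the ring of integers is ℤ[√-137] with discriminant 4·(-137) = -548.
Since gcd(73, -548) = 1 the prime 73 does not ramify.
Legendre symbol by Euler's criterion: (-137/73) ≡ (-137)^36 ≡ 1 (mod 73), i.e. (-137/73) = 1.
d is a quadratic residue mod p, hence 73 splits in O_K.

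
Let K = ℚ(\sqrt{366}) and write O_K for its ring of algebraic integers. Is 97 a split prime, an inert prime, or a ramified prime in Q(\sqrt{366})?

split

Since 366 ≢ 1 mod 4, the ring of integers is ℤ[√366] with discriminant 4·366 = 1464.
97 ∤ 1464, so 97 is unramified.
Euler's criterion: 366^48 mod 97 = 1. Thus (366|97) = 1.
d is a quadratic residue mod p, hence 97 splits in O_K.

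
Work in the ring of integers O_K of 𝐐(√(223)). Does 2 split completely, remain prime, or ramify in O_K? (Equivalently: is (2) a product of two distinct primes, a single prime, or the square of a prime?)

ramified — (2) = 𝔭²

d = 223 ≡ 3 (mod 4), so O_K = ℤ[√223] and disc(K) = 4d = 892.
2 divides disc(K) = 892, so 2 ramifies.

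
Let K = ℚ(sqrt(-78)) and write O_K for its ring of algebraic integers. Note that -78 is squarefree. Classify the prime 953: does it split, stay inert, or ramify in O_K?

inert — (953) stays prime in O_K

-78 mod 4 = 2, hence disc K = 4·(-78) = -312 and O_K = ℤ[√-78].
Since gcd(953, -312) = 1 the prime 953 does not ramify.
Legendre symbol by Euler's criterion: (-78/953) ≡ (-78)^476 ≡ 952 (mod 953), i.e. (-78/953) = -1.
Legendre symbol -1 ⇒ 953 is inert.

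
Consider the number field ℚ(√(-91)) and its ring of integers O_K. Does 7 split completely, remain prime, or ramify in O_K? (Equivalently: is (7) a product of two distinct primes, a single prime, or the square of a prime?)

Since -91 ≡ 1 mod 4, the ring of integers is ℤ[(1+√-91)/2] with discriminant -91.
Ramification test: 7 | -91. The prime 7 ramifies in K.

ramified — (7) = 𝔭²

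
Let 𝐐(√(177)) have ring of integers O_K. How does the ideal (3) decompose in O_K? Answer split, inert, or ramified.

Since 177 ≡ 1 mod 4, the ring of integers is ℤ[(1+√177)/2] with discriminant 177.
disc(K) = 177 = 3·59, so p = 3 is ramified.

p ramifies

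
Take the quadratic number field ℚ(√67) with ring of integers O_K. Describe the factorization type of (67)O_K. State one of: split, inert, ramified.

ramifies in O_K

d = 67 ≡ 3 (mod 4), so O_K = ℤ[√67] and disc(K) = 4d = 268.
Ramification test: 67 | 268. The prime 67 ramifies in K.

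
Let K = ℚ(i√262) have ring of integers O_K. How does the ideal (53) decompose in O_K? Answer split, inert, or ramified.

Since -262 ≢ 1 mod 4, the ring of integers is ℤ[√-262] with discriminant 4·(-262) = -1048.
disc(K) = -1048 is not divisible by 53; 53 is unramified.
Legendre symbol by Euler's criterion: (-262/53) ≡ (-262)^26 ≡ 52 (mod 53), i.e. (-262/53) = -1.
(-262/53) = -1, so 53 is inert.

p is inert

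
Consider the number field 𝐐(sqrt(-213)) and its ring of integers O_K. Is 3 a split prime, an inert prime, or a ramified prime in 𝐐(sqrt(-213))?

ramifies in O_K

d = -213 ≡ 3 (mod 4), so O_K = ℤ[√-213] and disc(K) = 4d = -852.
Ramification test: 3 | -852. The prime 3 ramifies in K.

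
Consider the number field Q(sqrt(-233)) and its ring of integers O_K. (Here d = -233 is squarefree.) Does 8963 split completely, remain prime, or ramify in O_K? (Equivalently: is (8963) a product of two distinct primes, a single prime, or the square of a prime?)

8963 remains inert

Since -233 ≢ 1 mod 4, the ring of integers is ℤ[√-233] with discriminant 4·(-233) = -932.
disc(K) = -932 is not divisible by 8963; 8963 is unramified.
Legendre symbol by Euler's criterion: (-233/8963) ≡ (-233)^4481 ≡ 8962 (mod 8963), i.e. (-233/8963) = -1.
Legendre symbol -1 ⇒ 8963 is inert.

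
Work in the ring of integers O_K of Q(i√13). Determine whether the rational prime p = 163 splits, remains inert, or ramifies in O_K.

d = -13 ≡ 3 (mod 4), so O_K = ℤ[√-13] and disc(K) = 4d = -52.
disc(K) = -52 is not divisible by 163; 163 is unramified.
Legendre symbol by Euler's criterion: (-13/163) ≡ (-13)^81 ≡ 1 (mod 163), i.e. (-13/163) = 1.
(-13/163) = 1, so 163 splits.

splits completely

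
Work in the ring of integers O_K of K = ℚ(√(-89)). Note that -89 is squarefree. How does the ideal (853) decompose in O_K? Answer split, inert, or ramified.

853 remains inert

Since -89 ≢ 1 mod 4, the ring of integers is ℤ[√-89] with discriminant 4·(-89) = -356.
disc(K) = -356 is not divisible by 853; 853 is unramified.
Euler's criterion: (-89)^426 mod 853 = 852. Thus (-89|853) = -1.
Legendre symbol -1 ⇒ 853 is inert.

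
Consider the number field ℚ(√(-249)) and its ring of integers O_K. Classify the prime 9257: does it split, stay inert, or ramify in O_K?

inert — (9257) stays prime in O_K

Since -249 ≢ 1 mod 4, the ring of integers is ℤ[√-249] with discriminant 4·(-249) = -996.
9257 ∤ -996, so 9257 is unramified.
Euler's criterion: (-249)^4628 mod 9257 = 9256. Thus (-249|9257) = -1.
d is a non-residue mod p, hence 9257 remains inert in O_K.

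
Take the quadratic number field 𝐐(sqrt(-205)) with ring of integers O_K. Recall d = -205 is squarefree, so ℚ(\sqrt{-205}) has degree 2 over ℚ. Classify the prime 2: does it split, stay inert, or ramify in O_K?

Since -205 ≢ 1 mod 4, the ring of integers is ℤ[√-205] with discriminant 4·(-205) = -820.
2 divides disc(K) = -820, so 2 ramifies.

2 is ramified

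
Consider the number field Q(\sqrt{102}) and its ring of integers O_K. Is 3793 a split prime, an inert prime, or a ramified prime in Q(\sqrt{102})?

3793 splits in O_K

Since 102 ≢ 1 mod 4, the ring of integers is ℤ[√102] with discriminant 4·102 = 408.
3793 ∤ 408, so 3793 is unramified.
Legendre symbol by Euler's criterion: (102/3793) ≡ 102^1896 ≡ 1 (mod 3793), i.e. (102/3793) = 1.
(102/3793) = 1, so 3793 splits.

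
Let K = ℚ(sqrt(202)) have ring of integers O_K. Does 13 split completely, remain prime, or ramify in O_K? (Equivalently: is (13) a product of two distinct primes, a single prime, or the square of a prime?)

Since 202 ≢ 1 mod 4, the ring of integers is ℤ[√202] with discriminant 4·202 = 808.
Since gcd(13, 808) = 1 the prime 13 does not ramify.
(202/13) = 7^6 mod 13 = 12, giving Legendre symbol -1.
d is a non-residue mod p, hence 13 remains inert in O_K.

remains prime (inert)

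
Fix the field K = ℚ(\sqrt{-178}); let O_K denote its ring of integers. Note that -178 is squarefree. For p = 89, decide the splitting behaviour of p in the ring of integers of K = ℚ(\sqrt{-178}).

d = -178 ≡ 2 (mod 4), so O_K = ℤ[√-178] and disc(K) = 4d = -712.
Ramification test: 89 | -712. The prime 89 ramifies in K.

ramified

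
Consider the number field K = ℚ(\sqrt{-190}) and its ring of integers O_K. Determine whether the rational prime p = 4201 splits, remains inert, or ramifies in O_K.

inert

d = -190 ≡ 2 (mod 4), so O_K = ℤ[√-190] and disc(K) = 4d = -760.
4201 ∤ -760, so 4201 is unramified.
(-190/4201) = 4011^2100 mod 4201 = 4200, giving Legendre symbol -1.
Legendre symbol -1 ⇒ 4201 is inert.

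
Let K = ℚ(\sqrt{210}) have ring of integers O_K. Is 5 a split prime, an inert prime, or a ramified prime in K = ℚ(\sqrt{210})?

p ramifies

Since 210 ≢ 1 mod 4, the ring of integers is ℤ[√210] with discriminant 4·210 = 840.
disc(K) = 840 = 5·168, so p = 5 is ramified.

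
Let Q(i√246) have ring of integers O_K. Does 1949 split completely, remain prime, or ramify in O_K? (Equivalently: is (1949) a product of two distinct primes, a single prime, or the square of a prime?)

p is inert

d = -246 ≡ 2 (mod 4), so O_K = ℤ[√-246] and disc(K) = 4d = -984.
Since gcd(1949, -984) = 1 the prime 1949 does not ramify.
(-246/1949) = 1703^974 mod 1949 = 1948, giving Legendre symbol -1.
Legendre symbol -1 ⇒ 1949 is inert.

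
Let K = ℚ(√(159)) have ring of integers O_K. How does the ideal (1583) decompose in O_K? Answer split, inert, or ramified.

159 mod 4 = 3, hence disc K = 4·159 = 636 and O_K = ℤ[√159].
Since gcd(1583, 636) = 1 the prime 1583 does not ramify.
Compute (159/1583) via Euler: 159^((1583-1)/2) mod 1583 = 1, so (159/1583) = 1.
Legendre symbol 1 ⇒ 1583 is split.

split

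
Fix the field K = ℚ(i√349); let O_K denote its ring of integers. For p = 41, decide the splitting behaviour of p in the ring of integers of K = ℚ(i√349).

d = -349 ≡ 3 (mod 4), so O_K = ℤ[√-349] and disc(K) = 4d = -1396.
Since gcd(41, -1396) = 1 the prime 41 does not ramify.
(-349/41) = 20^20 mod 41 = 1, giving Legendre symbol 1.
(-349/41) = 1, so 41 splits.

split — (41) = 𝔭₁𝔭₂ with 𝔭₁ ≠ 𝔭₂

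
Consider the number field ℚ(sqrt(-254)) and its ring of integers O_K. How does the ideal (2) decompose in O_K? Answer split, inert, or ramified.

ramifies in O_K

Since -254 ≢ 1 mod 4, the ring of integers is ℤ[√-254] with discriminant 4·(-254) = -1016.
disc(K) = -1016 = 2·(-508), so p = 2 is ramified.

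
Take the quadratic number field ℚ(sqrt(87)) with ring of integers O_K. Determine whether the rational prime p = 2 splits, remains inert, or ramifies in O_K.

ramifies in O_K

87 mod 4 = 3, hence disc K = 4·87 = 348 and O_K = ℤ[√87].
Ramification test: 2 | 348. The prime 2 ramifies in K.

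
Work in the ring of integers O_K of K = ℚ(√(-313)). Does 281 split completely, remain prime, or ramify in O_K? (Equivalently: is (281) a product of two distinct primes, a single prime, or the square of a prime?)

p splits

Since -313 ≢ 1 mod 4, the ring of integers is ℤ[√-313] with discriminant 4·(-313) = -1252.
disc(K) = -1252 is not divisible by 281; 281 is unramified.
(-313/281) = 249^140 mod 281 = 1, giving Legendre symbol 1.
Legendre symbol 1 ⇒ 281 is split.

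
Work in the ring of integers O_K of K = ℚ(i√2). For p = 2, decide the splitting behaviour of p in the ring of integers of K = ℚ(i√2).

-2 mod 4 = 2, hence disc K = 4·(-2) = -8 and O_K = ℤ[√-2].
2 divides disc(K) = -8, so 2 ramifies.

ramified — (2) = 𝔭²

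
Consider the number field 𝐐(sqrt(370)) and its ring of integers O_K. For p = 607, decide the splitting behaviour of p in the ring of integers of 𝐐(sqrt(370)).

d = 370 ≡ 2 (mod 4), so O_K = ℤ[√370] and disc(K) = 4d = 1480.
disc(K) = 1480 is not divisible by 607; 607 is unramified.
Compute (370/607) via Euler: 370^((607-1)/2) mod 607 = 1, so (370/607) = 1.
(370/607) = 1, so 607 splits.

split — (607) = 𝔭₁𝔭₂ with 𝔭₁ ≠ 𝔭₂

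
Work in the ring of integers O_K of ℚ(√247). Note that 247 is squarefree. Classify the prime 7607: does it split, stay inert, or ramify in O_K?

7607 splits in O_K

d = 247 ≡ 3 (mod 4), so O_K = ℤ[√247] and disc(K) = 4d = 988.
disc(K) = 988 is not divisible by 7607; 7607 is unramified.
(247/7607) = 247^3803 mod 7607 = 1, giving Legendre symbol 1.
Legendre symbol 1 ⇒ 7607 is split.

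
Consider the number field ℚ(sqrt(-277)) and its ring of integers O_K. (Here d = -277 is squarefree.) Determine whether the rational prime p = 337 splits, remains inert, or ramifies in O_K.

Since -277 ≢ 1 mod 4, the ring of integers is ℤ[√-277] with discriminant 4·(-277) = -1108.
337 ∤ -1108, so 337 is unramified.
Legendre symbol by Euler's criterion: (-277/337) ≡ (-277)^168 ≡ 336 (mod 337), i.e. (-277/337) = -1.
(-277/337) = -1, so 337 is inert.

inert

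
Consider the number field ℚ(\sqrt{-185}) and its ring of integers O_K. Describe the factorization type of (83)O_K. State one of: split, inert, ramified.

Since -185 ≢ 1 mod 4, the ring of integers is ℤ[√-185] with discriminant 4·(-185) = -740.
Since gcd(83, -740) = 1 the prime 83 does not ramify.
(-185/83) = 64^41 mod 83 = 1, giving Legendre symbol 1.
d is a quadratic residue mod p, hence 83 splits in O_K.

split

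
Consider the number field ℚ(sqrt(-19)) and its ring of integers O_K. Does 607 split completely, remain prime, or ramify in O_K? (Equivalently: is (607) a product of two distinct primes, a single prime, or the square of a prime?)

607 remains inert

d = -19 ≡ 1 (mod 4), so O_K = ℤ[(1+√-19)/2] and disc(K) = d = -19.
Since gcd(607, -19) = 1 the prime 607 does not ramify.
Compute (-19/607) via Euler: 588^((607-1)/2) mod 607 = 606, so (-19/607) = -1.
Legendre symbol -1 ⇒ 607 is inert.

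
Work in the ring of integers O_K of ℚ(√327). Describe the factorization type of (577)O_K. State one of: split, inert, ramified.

Since 327 ≢ 1 mod 4, the ring of integers is ℤ[√327] with discriminant 4·327 = 1308.
Since gcd(577, 1308) = 1 the prime 577 does not ramify.
Euler's criterion: 327^288 mod 577 = 576. Thus (327|577) = -1.
(327/577) = -1, so 577 is inert.

remains prime (inert)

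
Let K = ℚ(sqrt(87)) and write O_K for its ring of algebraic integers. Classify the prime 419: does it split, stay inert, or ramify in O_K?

split

87 mod 4 = 3, hence disc K = 4·87 = 348 and O_K = ℤ[√87].
disc(K) = 348 is not divisible by 419; 419 is unramified.
Euler's criterion: 87^209 mod 419 = 1. Thus (87|419) = 1.
Legendre symbol 1 ⇒ 419 is split.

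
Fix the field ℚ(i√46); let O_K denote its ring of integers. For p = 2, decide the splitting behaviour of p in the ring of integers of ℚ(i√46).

ramifies in O_K

d = -46 ≡ 2 (mod 4), so O_K = ℤ[√-46] and disc(K) = 4d = -184.
Ramification test: 2 | -184. The prime 2 ramifies in K.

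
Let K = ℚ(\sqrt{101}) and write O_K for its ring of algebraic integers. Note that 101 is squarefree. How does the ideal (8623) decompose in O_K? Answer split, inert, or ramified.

d = 101 ≡ 1 (mod 4), so O_K = ℤ[(1+√101)/2] and disc(K) = d = 101.
8623 ∤ 101, so 8623 is unramified.
(101/8623) = 101^4311 mod 8623 = 8622, giving Legendre symbol -1.
Legendre symbol -1 ⇒ 8623 is inert.

8623 remains inert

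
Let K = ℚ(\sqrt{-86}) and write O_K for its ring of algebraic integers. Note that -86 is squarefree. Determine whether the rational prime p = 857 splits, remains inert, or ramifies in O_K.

split

d = -86 ≡ 2 (mod 4), so O_K = ℤ[√-86] and disc(K) = 4d = -344.
disc(K) = -344 is not divisible by 857; 857 is unramified.
Compute (-86/857) via Euler: 771^((857-1)/2) mod 857 = 1, so (-86/857) = 1.
(-86/857) = 1, so 857 splits.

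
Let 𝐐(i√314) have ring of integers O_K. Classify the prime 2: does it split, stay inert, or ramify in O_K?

d = -314 ≡ 2 (mod 4), so O_K = ℤ[√-314] and disc(K) = 4d = -1256.
disc(K) = -1256 = 2·(-628), so p = 2 is ramified.

ramified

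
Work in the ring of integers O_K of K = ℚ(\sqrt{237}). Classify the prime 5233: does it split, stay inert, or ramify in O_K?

Since 237 ≡ 1 mod 4, the ring of integers is ℤ[(1+√237)/2] with discriminant 237.
5233 ∤ 237, so 5233 is unramified.
Legendre symbol by Euler's criterion: (237/5233) ≡ 237^2616 ≡ 1 (mod 5233), i.e. (237/5233) = 1.
d is a quadratic residue mod p, hence 5233 splits in O_K.

5233 splits in O_K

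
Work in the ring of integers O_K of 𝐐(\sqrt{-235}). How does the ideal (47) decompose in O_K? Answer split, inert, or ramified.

Since -235 ≡ 1 mod 4, the ring of integers is ℤ[(1+√-235)/2] with discriminant -235.
Ramification test: 47 | -235. The prime 47 ramifies in K.

p ramifies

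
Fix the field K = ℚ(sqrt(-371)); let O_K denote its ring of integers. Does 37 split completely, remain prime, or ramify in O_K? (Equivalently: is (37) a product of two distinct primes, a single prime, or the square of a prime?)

split — (37) = 𝔭₁𝔭₂ with 𝔭₁ ≠ 𝔭₂

d = -371 ≡ 1 (mod 4), so O_K = ℤ[(1+√-371)/2] and disc(K) = d = -371.
disc(K) = -371 is not divisible by 37; 37 is unramified.
Euler's criterion: (-371)^18 mod 37 = 1. Thus (-371|37) = 1.
(-371/37) = 1, so 37 splits.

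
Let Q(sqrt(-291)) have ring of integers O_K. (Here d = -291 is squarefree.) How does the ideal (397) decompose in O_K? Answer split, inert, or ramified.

Since -291 ≡ 1 mod 4, the ring of integers is ℤ[(1+√-291)/2] with discriminant -291.
disc(K) = -291 is not divisible by 397; 397 is unramified.
Compute (-291/397) via Euler: 106^((397-1)/2) mod 397 = 1, so (-291/397) = 1.
(-291/397) = 1, so 397 splits.

p splits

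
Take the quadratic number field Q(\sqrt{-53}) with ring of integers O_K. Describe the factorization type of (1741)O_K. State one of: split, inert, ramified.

inert

Since -53 ≢ 1 mod 4, the ring of integers is ℤ[√-53] with discriminant 4·(-53) = -212.
disc(K) = -212 is not divisible by 1741; 1741 is unramified.
(-53/1741) = 1688^870 mod 1741 = 1740, giving Legendre symbol -1.
Legendre symbol -1 ⇒ 1741 is inert.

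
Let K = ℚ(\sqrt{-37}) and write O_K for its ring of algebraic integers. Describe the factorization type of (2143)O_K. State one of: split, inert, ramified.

d = -37 ≡ 3 (mod 4), so O_K = ℤ[√-37] and disc(K) = 4d = -148.
2143 ∤ -148, so 2143 is unramified.
(-37/2143) = 2106^1071 mod 2143 = 2142, giving Legendre symbol -1.
d is a non-residue mod p, hence 2143 remains inert in O_K.

inert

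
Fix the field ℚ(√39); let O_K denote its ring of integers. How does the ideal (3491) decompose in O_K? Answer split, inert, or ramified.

d = 39 ≡ 3 (mod 4), so O_K = ℤ[√39] and disc(K) = 4d = 156.
disc(K) = 156 is not divisible by 3491; 3491 is unramified.
(39/3491) = 39^1745 mod 3491 = 3490, giving Legendre symbol -1.
(39/3491) = -1, so 3491 is inert.

p is inert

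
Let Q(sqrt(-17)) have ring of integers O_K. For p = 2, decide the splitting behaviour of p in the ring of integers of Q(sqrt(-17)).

d = -17 ≡ 3 (mod 4), so O_K = ℤ[√-17] and disc(K) = 4d = -68.
Ramification test: 2 | -68. The prime 2 ramifies in K.

ramified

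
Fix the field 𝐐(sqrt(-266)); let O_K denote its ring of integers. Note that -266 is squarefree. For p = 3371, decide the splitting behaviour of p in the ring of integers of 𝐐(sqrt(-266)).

remains prime (inert)

-266 mod 4 = 2, hence disc K = 4·(-266) = -1064 and O_K = ℤ[√-266].
Since gcd(3371, -1064) = 1 the prime 3371 does not ramify.
(-266/3371) = 3105^1685 mod 3371 = 3370, giving Legendre symbol -1.
Legendre symbol -1 ⇒ 3371 is inert.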